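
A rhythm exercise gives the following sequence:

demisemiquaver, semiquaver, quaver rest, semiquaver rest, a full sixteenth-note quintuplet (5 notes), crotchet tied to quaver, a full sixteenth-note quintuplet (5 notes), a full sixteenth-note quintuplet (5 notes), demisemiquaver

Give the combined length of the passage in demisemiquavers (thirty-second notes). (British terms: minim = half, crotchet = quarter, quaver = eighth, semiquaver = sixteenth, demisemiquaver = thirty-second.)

46

Each duration in thirty-second notes: demisemiquaver = 1; semiquaver = 2; quaver rest = 4; semiquaver rest = 2; a full sixteenth-note quintuplet (5 notes) (five quintuplet sixteenths span one quarter) = 8; crotchet tied to quaver (crotchet + quaver) = 12; a full sixteenth-note quintuplet (5 notes) (five quintuplet sixteenths span one quarter) = 8; a full sixteenth-note quintuplet (5 notes) (five quintuplet sixteenths span one quarter) = 8; demisemiquaver = 1.
Total: 1 + 2 + 4 + 2 + 8 + 12 + 8 + 8 + 1 = 46 thirty-second notes.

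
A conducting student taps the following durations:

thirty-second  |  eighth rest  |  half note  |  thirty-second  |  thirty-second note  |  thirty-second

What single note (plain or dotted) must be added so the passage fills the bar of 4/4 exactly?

quarter note

The bar of 4/4 = 32 thirty-second notes.
Each duration in thirty-second notes: thirty-second = 1; eighth rest = 4; half note = 16; thirty-second = 1; thirty-second note = 1; thirty-second = 1.
Total: 1 + 4 + 16 + 1 + 1 + 1 = 24.
Remaining: 32 − 24 = 8 thirty-second notes, which is a quarter note.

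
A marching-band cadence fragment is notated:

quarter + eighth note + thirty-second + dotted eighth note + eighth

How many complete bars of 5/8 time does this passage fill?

One bar of 5/8 = 20 thirty-second notes.
Each duration in thirty-second notes: quarter = 8; eighth note = 4; thirty-second = 1; dotted eighth note = 6; eighth = 4.
Total: 8 + 4 + 1 + 6 + 4 = 23.
23 ÷ 20 = 1 complete bar with 3 left over.

1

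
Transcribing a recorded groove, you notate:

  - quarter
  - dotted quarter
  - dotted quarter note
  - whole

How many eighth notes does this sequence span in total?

Convert each value to eighth notes: quarter = 2; dotted quarter = 3; dotted quarter note = 3; whole = 8.
Adding: 2 + 3 + 3 + 8 = 16 eighth notes.

16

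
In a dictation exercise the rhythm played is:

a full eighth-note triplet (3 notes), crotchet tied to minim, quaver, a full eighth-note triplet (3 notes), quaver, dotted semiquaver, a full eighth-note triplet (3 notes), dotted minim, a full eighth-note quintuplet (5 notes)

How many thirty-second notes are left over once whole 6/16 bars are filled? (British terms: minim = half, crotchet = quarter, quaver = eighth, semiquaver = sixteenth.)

One bar of 6/16 = 12 thirty-second notes.
Working in thirty-second notes: a full eighth-note triplet (3 notes) (three triplet eighths span one quarter) = 8; crotchet tied to minim (crotchet + minim) = 24; quaver = 4; a full eighth-note triplet (3 notes) (three triplet eighths span one quarter) = 8; quaver = 4; dotted semiquaver = 3; a full eighth-note triplet (3 notes) (three triplet eighths span one quarter) = 8; dotted minim = 24; a full eighth-note quintuplet (5 notes) (five quintuplet eighths span one half) = 16.
Total: 8 + 24 + 4 + 8 + 4 + 3 + 8 + 24 + 16 = 99.
99 ÷ 12 = 8 complete bars with 3 thirty-second notes remaining.

3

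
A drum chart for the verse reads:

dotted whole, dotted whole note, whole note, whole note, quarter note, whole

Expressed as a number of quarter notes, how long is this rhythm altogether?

Convert each value to quarter notes: dotted whole = 6; dotted whole note = 6; whole note = 4; whole note = 4; quarter note = 1; whole = 4.
Altogether 6 + 6 + 4 + 4 + 1 + 4 = 25 quarter notes.

25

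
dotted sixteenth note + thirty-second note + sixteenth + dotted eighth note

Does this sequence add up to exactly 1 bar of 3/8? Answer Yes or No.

One bar of 3/8 = 12 thirty-second notes.
Convert each value to thirty-second notes: dotted sixteenth note = 3; thirty-second note = 1; sixteenth = 2; dotted eighth note = 6.
Sum: 3 + 1 + 2 + 6 = 12.
12 equals 12, so the answer is Yes.

Yes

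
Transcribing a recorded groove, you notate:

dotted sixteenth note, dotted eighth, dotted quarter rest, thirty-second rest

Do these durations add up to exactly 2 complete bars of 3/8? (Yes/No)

One bar of 3/8 = 12 thirty-second notes, so 2 bars = 24.
Convert each value to thirty-second notes: dotted sixteenth note = 3; dotted eighth = 6; dotted quarter rest = 12; thirty-second rest = 1.
Sum: 3 + 6 + 12 + 1 = 22.
22 falls short of 24, so the answer is No.

No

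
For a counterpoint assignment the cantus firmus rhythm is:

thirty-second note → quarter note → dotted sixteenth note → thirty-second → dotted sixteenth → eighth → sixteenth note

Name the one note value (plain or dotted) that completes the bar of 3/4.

sixteenth note

The bar of 3/4 = 24 thirty-second notes.
In thirty-second notes: thirty-second note = 1; quarter note = 8; dotted sixteenth note = 3; thirty-second = 1; dotted sixteenth = 3; eighth = 4; sixteenth note = 2.
Adding: 1 + 8 + 3 + 1 + 3 + 4 + 2 = 22.
Remaining: 24 − 22 = 2 thirty-second notes, which is a sixteenth note.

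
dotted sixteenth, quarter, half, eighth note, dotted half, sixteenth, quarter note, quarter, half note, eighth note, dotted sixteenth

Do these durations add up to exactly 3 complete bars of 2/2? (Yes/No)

One bar of 2/2 = 32 thirty-second notes, so 3 bars = 96.
Convert each value to thirty-second notes: dotted sixteenth = 3; quarter = 8; half = 16; eighth note = 4; dotted half = 24; sixteenth = 2; quarter note = 8; quarter = 8; half note = 16; eighth note = 4; dotted sixteenth = 3.
Sum: 3 + 8 + 16 + 4 + 24 + 2 + 8 + 8 + 16 + 4 + 3 = 96.
96 equals 96, so the answer is Yes.

Yes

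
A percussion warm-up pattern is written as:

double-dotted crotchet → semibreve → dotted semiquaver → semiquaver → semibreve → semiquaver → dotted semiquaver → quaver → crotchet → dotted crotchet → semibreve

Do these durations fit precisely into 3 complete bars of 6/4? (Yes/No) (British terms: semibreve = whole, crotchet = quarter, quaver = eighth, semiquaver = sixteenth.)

Yes

One bar of 6/4 = 48 thirty-second notes, so 3 bars = 144.
Each duration in thirty-second notes: double-dotted crotchet = 14; semibreve = 32; dotted semiquaver = 3; semiquaver = 2; semibreve = 32; semiquaver = 2; dotted semiquaver = 3; quaver = 4; crotchet = 8; dotted crotchet = 12; semibreve = 32.
Adding: 14 + 32 + 3 + 2 + 32 + 2 + 3 + 4 + 8 + 12 + 32 = 144.
144 equals 144, so the answer is Yes.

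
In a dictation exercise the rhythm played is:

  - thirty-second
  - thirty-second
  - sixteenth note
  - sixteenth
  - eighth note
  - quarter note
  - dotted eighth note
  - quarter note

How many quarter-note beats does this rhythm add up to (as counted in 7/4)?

One quarter-note beat = 8 thirty-second notes.
In thirty-second notes: thirty-second = 1; thirty-second = 1; sixteenth note = 2; sixteenth = 2; eighth note = 4; quarter note = 8; dotted eighth note = 6; quarter note = 8.
Altogether 1 + 1 + 2 + 2 + 4 + 8 + 6 + 8 = 32.
32 ÷ 8 = 4 beats.

4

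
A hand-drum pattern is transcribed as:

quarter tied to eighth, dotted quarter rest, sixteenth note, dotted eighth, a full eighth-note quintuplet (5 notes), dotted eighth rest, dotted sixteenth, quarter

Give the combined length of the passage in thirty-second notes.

Each duration in thirty-second notes: quarter tied to eighth (quarter + eighth) = 12; dotted quarter rest = 12; sixteenth note = 2; dotted eighth = 6; a full eighth-note quintuplet (5 notes) (five quintuplet eighths span one half) = 16; dotted eighth rest = 6; dotted sixteenth = 3; quarter = 8.
Sum: 12 + 12 + 2 + 6 + 16 + 6 + 3 + 8 = 65 thirty-second notes.

65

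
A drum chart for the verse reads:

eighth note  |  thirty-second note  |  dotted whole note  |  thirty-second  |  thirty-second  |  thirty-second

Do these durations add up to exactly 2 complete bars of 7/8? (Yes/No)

One bar of 7/8 = 28 thirty-second notes, so 2 bars = 56.
In thirty-second notes: eighth note = 4; thirty-second note = 1; dotted whole note = 48; thirty-second = 1; thirty-second = 1; thirty-second = 1.
Total: 4 + 1 + 48 + 1 + 1 + 1 = 56.
56 equals 56, so the answer is Yes.

Yes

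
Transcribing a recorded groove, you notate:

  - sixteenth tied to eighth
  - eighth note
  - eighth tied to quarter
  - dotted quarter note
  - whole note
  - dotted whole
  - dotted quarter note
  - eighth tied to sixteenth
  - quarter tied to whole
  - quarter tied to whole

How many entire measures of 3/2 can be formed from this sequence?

4

One bar of 3/2 = 24 sixteenth notes.
Each duration in sixteenth notes: sixteenth tied to eighth (sixteenth + eighth) = 3; eighth note = 2; eighth tied to quarter (eighth + quarter) = 6; dotted quarter note = 6; whole note = 16; dotted whole = 24; dotted quarter note = 6; eighth tied to sixteenth (eighth + sixteenth) = 3; quarter tied to whole (quarter + whole) = 20; quarter tied to whole (quarter + whole) = 20.
Sum: 3 + 2 + 6 + 6 + 16 + 24 + 6 + 3 + 20 + 20 = 106.
106 ÷ 24 = 4 complete bars with 10 left over.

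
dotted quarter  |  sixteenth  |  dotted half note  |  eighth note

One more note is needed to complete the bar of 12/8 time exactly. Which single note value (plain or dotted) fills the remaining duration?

dotted eighth note

The bar of 12/8 = 24 sixteenth notes.
Express everything in sixteenth notes: dotted quarter = 6; sixteenth = 1; dotted half note = 12; eighth note = 2.
Adding: 6 + 1 + 12 + 2 = 21.
Remaining: 24 − 21 = 3 sixteenth notes, which is a dotted eighth note.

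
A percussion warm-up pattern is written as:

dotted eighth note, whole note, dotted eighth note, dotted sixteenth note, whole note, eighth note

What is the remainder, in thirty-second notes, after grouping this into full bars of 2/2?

One bar of 2/2 = 32 thirty-second notes.
In thirty-second notes: dotted eighth note = 6; whole note = 32; dotted eighth note = 6; dotted sixteenth note = 3; whole note = 32; eighth note = 4.
Total: 6 + 32 + 6 + 3 + 32 + 4 = 83.
83 ÷ 32 = 2 complete bars with 19 thirty-second notes remaining.

19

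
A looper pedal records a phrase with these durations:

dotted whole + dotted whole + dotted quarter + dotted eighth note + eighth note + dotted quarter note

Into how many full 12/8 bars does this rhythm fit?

One bar of 12/8 = 24 sixteenth notes.
Working in sixteenth notes: dotted whole = 24; dotted whole = 24; dotted quarter = 6; dotted eighth note = 3; eighth note = 2; dotted quarter note = 6.
Total: 24 + 24 + 6 + 3 + 2 + 6 = 65.
65 ÷ 24 = 2 complete bars with 17 left over.

2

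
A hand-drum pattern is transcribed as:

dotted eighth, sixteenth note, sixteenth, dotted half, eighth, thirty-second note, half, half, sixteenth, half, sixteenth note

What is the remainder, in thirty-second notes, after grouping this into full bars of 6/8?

One bar of 6/8 = 24 thirty-second notes.
Express everything in thirty-second notes: dotted eighth = 6; sixteenth note = 2; sixteenth = 2; dotted half = 24; eighth = 4; thirty-second note = 1; half = 16; half = 16; sixteenth = 2; half = 16; sixteenth note = 2.
Total: 6 + 2 + 2 + 24 + 4 + 1 + 16 + 16 + 2 + 16 + 2 = 91.
91 ÷ 24 = 3 complete bars with 19 thirty-second notes remaining.

19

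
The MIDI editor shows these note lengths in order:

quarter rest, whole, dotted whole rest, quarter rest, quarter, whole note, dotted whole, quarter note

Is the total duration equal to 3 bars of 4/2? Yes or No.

One bar of 4/2 = 8 quarter notes, so 3 bars = 24.
Working in quarter notes: quarter rest = 1; whole = 4; dotted whole rest = 6; quarter rest = 1; quarter = 1; whole note = 4; dotted whole = 6; quarter note = 1.
Sum: 1 + 4 + 6 + 1 + 1 + 4 + 6 + 1 = 24.
24 equals 24, so the answer is Yes.

Yes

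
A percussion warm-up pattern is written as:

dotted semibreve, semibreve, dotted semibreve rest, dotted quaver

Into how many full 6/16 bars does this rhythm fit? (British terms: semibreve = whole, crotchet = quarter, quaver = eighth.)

11

One bar of 6/16 = 6 sixteenth notes.
Convert each value to sixteenth notes: dotted semibreve = 24; semibreve = 16; dotted semibreve rest = 24; dotted quaver = 3.
Total: 24 + 16 + 24 + 3 = 67.
67 ÷ 6 = 11 complete bars with 1 left over.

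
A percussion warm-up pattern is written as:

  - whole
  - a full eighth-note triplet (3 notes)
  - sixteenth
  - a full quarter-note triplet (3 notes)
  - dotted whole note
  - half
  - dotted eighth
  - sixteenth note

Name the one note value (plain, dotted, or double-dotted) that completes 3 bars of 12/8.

double-dotted quarter note

3 bars of 12/8 = 72 sixteenth notes.
In sixteenth notes: whole = 16; a full eighth-note triplet (3 notes) (three triplet eighths span one quarter) = 4; sixteenth = 1; a full quarter-note triplet (3 notes) (three triplet quarters span one half) = 8; dotted whole note = 24; half = 8; dotted eighth = 3; sixteenth note = 1.
Sum: 16 + 4 + 1 + 8 + 24 + 8 + 3 + 1 = 65.
Remaining: 72 − 65 = 7 sixteenth notes, which is a double-dotted quarter note.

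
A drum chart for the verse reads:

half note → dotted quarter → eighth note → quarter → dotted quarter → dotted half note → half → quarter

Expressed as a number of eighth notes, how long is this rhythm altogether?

Working in eighth notes: half note = 4; dotted quarter = 3; eighth note = 1; quarter = 2; dotted quarter = 3; dotted half note = 6; half = 4; quarter = 2.
Adding: 4 + 3 + 1 + 2 + 3 + 6 + 4 + 2 = 25 eighth notes.

25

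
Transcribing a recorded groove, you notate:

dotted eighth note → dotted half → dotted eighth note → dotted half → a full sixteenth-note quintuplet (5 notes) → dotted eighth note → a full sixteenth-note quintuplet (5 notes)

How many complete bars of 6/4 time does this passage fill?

1

One bar of 6/4 = 24 sixteenth notes.
Express everything in sixteenth notes: dotted eighth note = 3; dotted half = 12; dotted eighth note = 3; dotted half = 12; a full sixteenth-note quintuplet (5 notes) (five quintuplet sixteenths span one quarter) = 4; dotted eighth note = 3; a full sixteenth-note quintuplet (5 notes) (five quintuplet sixteenths span one quarter) = 4.
Adding: 3 + 12 + 3 + 12 + 4 + 3 + 4 = 41.
41 ÷ 24 = 1 complete bar with 17 left over.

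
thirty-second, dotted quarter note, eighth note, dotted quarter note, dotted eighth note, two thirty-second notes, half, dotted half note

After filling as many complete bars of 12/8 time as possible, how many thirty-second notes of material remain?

29

One bar of 12/8 = 48 thirty-second notes.
Express everything in thirty-second notes: thirty-second = 1; dotted quarter note = 12; eighth note = 4; dotted quarter note = 12; dotted eighth note = 6; thirty-second note = 1; thirty-second note = 1; half = 16; dotted half note = 24.
Altogether 1 + 12 + 4 + 12 + 6 + 1 + 1 + 16 + 24 = 77.
77 ÷ 48 = 1 complete bar with 29 thirty-second notes remaining.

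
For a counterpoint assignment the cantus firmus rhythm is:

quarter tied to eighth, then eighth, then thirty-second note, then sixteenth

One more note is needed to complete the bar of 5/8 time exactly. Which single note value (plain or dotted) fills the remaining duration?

thirty-second note

The bar of 5/8 = 20 thirty-second notes.
Express everything in thirty-second notes: quarter tied to eighth (quarter + eighth) = 12; eighth = 4; thirty-second note = 1; sixteenth = 2.
Adding: 12 + 4 + 1 + 2 = 19.
Remaining: 20 − 19 = 1 thirty-second note, which is a thirty-second note.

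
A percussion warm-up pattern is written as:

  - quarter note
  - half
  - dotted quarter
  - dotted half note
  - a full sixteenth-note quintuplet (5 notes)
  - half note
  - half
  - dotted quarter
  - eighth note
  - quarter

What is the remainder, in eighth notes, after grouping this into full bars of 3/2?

7

One bar of 3/2 = 12 eighth notes.
In eighth notes: quarter note = 2; half = 4; dotted quarter = 3; dotted half note = 6; a full sixteenth-note quintuplet (5 notes) (five quintuplet sixteenths span one quarter) = 2; half note = 4; half = 4; dotted quarter = 3; eighth note = 1; quarter = 2.
Sum: 2 + 4 + 3 + 6 + 2 + 4 + 4 + 3 + 1 + 2 = 31.
31 ÷ 12 = 2 complete bars with 7 eighth notes remaining.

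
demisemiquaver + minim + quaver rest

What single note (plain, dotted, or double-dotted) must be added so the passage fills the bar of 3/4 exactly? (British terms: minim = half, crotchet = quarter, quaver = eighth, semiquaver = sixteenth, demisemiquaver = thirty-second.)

The bar of 3/4 = 24 thirty-second notes.
Convert each value to thirty-second notes: demisemiquaver = 1; minim = 16; quaver rest = 4.
Total: 1 + 16 + 4 = 21.
Remaining: 24 − 21 = 3 thirty-second notes, which is a dotted sixteenth note.

dotted sixteenth note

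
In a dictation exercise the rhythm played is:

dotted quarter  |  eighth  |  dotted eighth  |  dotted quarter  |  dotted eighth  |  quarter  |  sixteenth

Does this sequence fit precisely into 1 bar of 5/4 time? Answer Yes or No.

One bar of 5/4 = 20 sixteenth notes.
Working in sixteenth notes: dotted quarter = 6; eighth = 2; dotted eighth = 3; dotted quarter = 6; dotted eighth = 3; quarter = 4; sixteenth = 1.
Total: 6 + 2 + 3 + 6 + 3 + 4 + 1 = 25.
25 exceeds 20, so the answer is No.

No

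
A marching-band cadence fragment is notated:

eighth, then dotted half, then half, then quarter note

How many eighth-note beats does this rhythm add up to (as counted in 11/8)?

One eighth-note beat = 2 sixteenth notes.
Convert each value to sixteenth notes: eighth = 2; dotted half = 12; half = 8; quarter note = 4.
Altogether 2 + 12 + 8 + 4 = 26.
26 ÷ 2 = 13 beats.

13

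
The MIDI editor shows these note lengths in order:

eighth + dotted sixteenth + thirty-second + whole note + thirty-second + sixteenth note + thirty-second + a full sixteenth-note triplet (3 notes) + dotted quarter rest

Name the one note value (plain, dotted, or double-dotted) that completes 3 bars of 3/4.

3 bars of 3/4 = 72 thirty-second notes.
Working in thirty-second notes: eighth = 4; dotted sixteenth = 3; thirty-second = 1; whole note = 32; thirty-second = 1; sixteenth note = 2; thirty-second = 1; a full sixteenth-note triplet (3 notes) (three triplet sixteenths span one eighth) = 4; dotted quarter rest = 12.
Total: 4 + 3 + 1 + 32 + 1 + 2 + 1 + 4 + 12 = 60.
Remaining: 72 − 60 = 12 thirty-second notes, which is a dotted quarter note.

dotted quarter note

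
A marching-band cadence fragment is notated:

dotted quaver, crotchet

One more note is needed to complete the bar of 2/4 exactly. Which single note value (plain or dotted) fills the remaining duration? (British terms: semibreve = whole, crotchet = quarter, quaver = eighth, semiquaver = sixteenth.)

The bar of 2/4 = 8 sixteenth notes.
In sixteenth notes: dotted quaver = 3; crotchet = 4.
Total: 3 + 4 = 7.
Remaining: 8 − 7 = 1 sixteenth note, which is a sixteenth note.

sixteenth note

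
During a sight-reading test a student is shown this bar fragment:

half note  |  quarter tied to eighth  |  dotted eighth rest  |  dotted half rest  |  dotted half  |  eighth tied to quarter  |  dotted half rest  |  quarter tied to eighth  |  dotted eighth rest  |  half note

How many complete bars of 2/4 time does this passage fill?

One bar of 2/4 = 8 sixteenth notes.
Each duration in sixteenth notes: half note = 8; quarter tied to eighth (quarter + eighth) = 6; dotted eighth rest = 3; dotted half rest = 12; dotted half = 12; eighth tied to quarter (eighth + quarter) = 6; dotted half rest = 12; quarter tied to eighth (quarter + eighth) = 6; dotted eighth rest = 3; half note = 8.
Total: 8 + 6 + 3 + 12 + 12 + 6 + 12 + 6 + 3 + 8 = 76.
76 ÷ 8 = 9 complete bars with 4 left over.

9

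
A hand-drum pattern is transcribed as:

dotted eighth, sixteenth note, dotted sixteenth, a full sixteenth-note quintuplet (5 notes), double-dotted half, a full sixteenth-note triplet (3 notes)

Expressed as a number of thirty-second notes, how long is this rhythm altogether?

51

Convert each value to thirty-second notes: dotted eighth = 6; sixteenth note = 2; dotted sixteenth = 3; a full sixteenth-note quintuplet (5 notes) (five quintuplet sixteenths span one quarter) = 8; double-dotted half = 28; a full sixteenth-note triplet (3 notes) (three triplet sixteenths span one eighth) = 4.
Total: 6 + 2 + 3 + 8 + 28 + 4 = 51 thirty-second notes.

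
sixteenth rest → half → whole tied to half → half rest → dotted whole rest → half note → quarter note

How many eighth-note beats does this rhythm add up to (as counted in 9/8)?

38.5

One eighth-note beat = 2 sixteenth notes.
Convert each value to sixteenth notes: sixteenth rest = 1; half = 8; whole tied to half (whole + half) = 24; half rest = 8; dotted whole rest = 24; half note = 8; quarter note = 4.
Adding: 1 + 8 + 24 + 8 + 24 + 8 + 4 = 77.
77 ÷ 2 = 38.5 beats.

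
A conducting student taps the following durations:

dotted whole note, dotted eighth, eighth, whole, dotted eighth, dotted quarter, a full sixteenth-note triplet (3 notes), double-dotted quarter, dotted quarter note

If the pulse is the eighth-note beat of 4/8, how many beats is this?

34.5

One eighth-note beat = 2 sixteenth notes.
Working in sixteenth notes: dotted whole note = 24; dotted eighth = 3; eighth = 2; whole = 16; dotted eighth = 3; dotted quarter = 6; a full sixteenth-note triplet (3 notes) (three triplet sixteenths span one eighth) = 2; double-dotted quarter = 7; dotted quarter note = 6.
Total: 24 + 3 + 2 + 16 + 3 + 6 + 2 + 7 + 6 = 69.
69 ÷ 2 = 34.5 beats.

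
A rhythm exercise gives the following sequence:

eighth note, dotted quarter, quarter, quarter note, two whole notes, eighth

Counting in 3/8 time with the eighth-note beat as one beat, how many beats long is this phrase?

25

One eighth-note beat = 2 sixteenth notes.
In sixteenth notes: eighth note = 2; dotted quarter = 6; quarter = 4; quarter note = 4; whole note = 16; whole note = 16; eighth = 2.
Total: 2 + 6 + 4 + 4 + 16 + 16 + 2 = 50.
50 ÷ 2 = 25 beats.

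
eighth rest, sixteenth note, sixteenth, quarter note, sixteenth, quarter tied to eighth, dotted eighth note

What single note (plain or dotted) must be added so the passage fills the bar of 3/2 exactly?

dotted quarter note

The bar of 3/2 = 24 sixteenth notes.
Working in sixteenth notes: eighth rest = 2; sixteenth note = 1; sixteenth = 1; quarter note = 4; sixteenth = 1; quarter tied to eighth (quarter + eighth) = 6; dotted eighth note = 3.
Altogether 2 + 1 + 1 + 4 + 1 + 6 + 3 = 18.
Remaining: 24 − 18 = 6 sixteenth notes, which is a dotted quarter note.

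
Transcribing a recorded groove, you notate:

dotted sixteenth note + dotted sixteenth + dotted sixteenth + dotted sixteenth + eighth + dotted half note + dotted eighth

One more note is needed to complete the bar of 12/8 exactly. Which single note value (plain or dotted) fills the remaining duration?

The bar of 12/8 = 48 thirty-second notes.
Each duration in thirty-second notes: dotted sixteenth note = 3; dotted sixteenth = 3; dotted sixteenth = 3; dotted sixteenth = 3; eighth = 4; dotted half note = 24; dotted eighth = 6.
Altogether 3 + 3 + 3 + 3 + 4 + 24 + 6 = 46.
Remaining: 48 − 46 = 2 thirty-second notes, which is a sixteenth note.

sixteenth note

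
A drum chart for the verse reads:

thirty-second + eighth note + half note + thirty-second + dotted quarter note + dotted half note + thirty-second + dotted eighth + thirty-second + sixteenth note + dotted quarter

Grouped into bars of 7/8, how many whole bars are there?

One bar of 7/8 = 28 thirty-second notes.
Each duration in thirty-second notes: thirty-second = 1; eighth note = 4; half note = 16; thirty-second = 1; dotted quarter note = 12; dotted half note = 24; thirty-second = 1; dotted eighth = 6; thirty-second = 1; sixteenth note = 2; dotted quarter = 12.
Sum: 1 + 4 + 16 + 1 + 12 + 24 + 1 + 6 + 1 + 2 + 12 = 80.
80 ÷ 28 = 2 complete bars with 24 left over.

2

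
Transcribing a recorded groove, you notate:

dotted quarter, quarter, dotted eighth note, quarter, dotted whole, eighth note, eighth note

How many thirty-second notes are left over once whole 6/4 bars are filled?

One bar of 6/4 = 24 sixteenth notes.
Express everything in sixteenth notes: dotted quarter = 6; quarter = 4; dotted eighth note = 3; quarter = 4; dotted whole = 24; eighth note = 2; eighth note = 2.
Altogether 6 + 4 + 3 + 4 + 24 + 2 + 2 = 45.
45 ÷ 24 = 1 complete bar with 21 sixteenth notes remaining = 42 thirty-second notes.

42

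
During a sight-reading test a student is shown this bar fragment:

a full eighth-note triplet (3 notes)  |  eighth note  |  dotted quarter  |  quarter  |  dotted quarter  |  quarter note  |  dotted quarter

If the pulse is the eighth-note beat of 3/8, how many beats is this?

One eighth-note beat = 2 sixteenth notes.
In sixteenth notes: a full eighth-note triplet (3 notes) (three triplet eighths span one quarter) = 4; eighth note = 2; dotted quarter = 6; quarter = 4; dotted quarter = 6; quarter note = 4; dotted quarter = 6.
Total: 4 + 2 + 6 + 4 + 6 + 4 + 6 = 32.
32 ÷ 2 = 16 beats.

16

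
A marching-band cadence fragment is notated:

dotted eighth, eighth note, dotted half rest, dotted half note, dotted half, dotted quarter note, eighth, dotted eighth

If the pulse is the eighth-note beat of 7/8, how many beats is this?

26

One eighth-note beat = 2 sixteenth notes.
Working in sixteenth notes: dotted eighth = 3; eighth note = 2; dotted half rest = 12; dotted half note = 12; dotted half = 12; dotted quarter note = 6; eighth = 2; dotted eighth = 3.
Adding: 3 + 2 + 12 + 12 + 12 + 6 + 2 + 3 = 52.
52 ÷ 2 = 26 beats.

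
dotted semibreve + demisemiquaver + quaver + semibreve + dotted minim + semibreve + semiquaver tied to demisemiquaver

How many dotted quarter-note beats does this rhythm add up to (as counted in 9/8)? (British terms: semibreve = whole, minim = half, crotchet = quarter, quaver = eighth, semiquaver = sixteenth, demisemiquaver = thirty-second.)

One dotted quarter-note beat = 12 thirty-second notes.
In thirty-second notes: dotted semibreve = 48; demisemiquaver = 1; quaver = 4; semibreve = 32; dotted minim = 24; semibreve = 32; semiquaver tied to demisemiquaver (semiquaver + demisemiquaver) = 3.
Altogether 48 + 1 + 4 + 32 + 24 + 32 + 3 = 144.
144 ÷ 12 = 12 beats.

12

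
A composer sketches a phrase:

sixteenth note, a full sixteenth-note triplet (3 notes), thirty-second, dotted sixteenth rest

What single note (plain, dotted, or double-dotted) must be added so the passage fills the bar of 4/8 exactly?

dotted eighth note

The bar of 4/8 = 16 thirty-second notes.
Each duration in thirty-second notes: sixteenth note = 2; a full sixteenth-note triplet (3 notes) (three triplet sixteenths span one eighth) = 4; thirty-second = 1; dotted sixteenth rest = 3.
Adding: 2 + 4 + 1 + 3 = 10.
Remaining: 16 − 10 = 6 thirty-second notes, which is a dotted eighth note.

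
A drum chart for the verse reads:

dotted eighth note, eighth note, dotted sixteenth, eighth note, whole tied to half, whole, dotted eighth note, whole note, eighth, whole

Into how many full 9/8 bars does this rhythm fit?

One bar of 9/8 = 36 thirty-second notes.
Working in thirty-second notes: dotted eighth note = 6; eighth note = 4; dotted sixteenth = 3; eighth note = 4; whole tied to half (whole + half) = 48; whole = 32; dotted eighth note = 6; whole note = 32; eighth = 4; whole = 32.
Altogether 6 + 4 + 3 + 4 + 48 + 32 + 6 + 32 + 4 + 32 = 171.
171 ÷ 36 = 4 complete bars with 27 left over.

4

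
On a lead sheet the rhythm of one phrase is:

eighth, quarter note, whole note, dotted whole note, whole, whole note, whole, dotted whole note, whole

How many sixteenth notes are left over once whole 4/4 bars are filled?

One bar of 4/4 = 8 eighth notes.
Express everything in eighth notes: eighth = 1; quarter note = 2; whole note = 8; dotted whole note = 12; whole = 8; whole note = 8; whole = 8; dotted whole note = 12; whole = 8.
Sum: 1 + 2 + 8 + 12 + 8 + 8 + 8 + 12 + 8 = 67.
67 ÷ 8 = 8 complete bars with 3 eighth notes remaining = 6 sixteenth notes.

6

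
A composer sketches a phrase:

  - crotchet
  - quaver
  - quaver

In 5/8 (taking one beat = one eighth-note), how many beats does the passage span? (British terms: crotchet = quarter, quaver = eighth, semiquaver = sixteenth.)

One eighth-note beat = 2 sixteenth notes.
Each duration in sixteenth notes: crotchet = 4; quaver = 2; quaver = 2.
Altogether 4 + 2 + 2 = 8.
8 ÷ 2 = 4 beats.

4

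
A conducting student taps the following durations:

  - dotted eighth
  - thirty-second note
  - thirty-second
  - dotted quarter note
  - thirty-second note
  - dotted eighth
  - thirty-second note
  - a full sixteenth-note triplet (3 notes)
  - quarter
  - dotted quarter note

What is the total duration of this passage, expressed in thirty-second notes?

52

Working in thirty-second notes: dotted eighth = 6; thirty-second note = 1; thirty-second = 1; dotted quarter note = 12; thirty-second note = 1; dotted eighth = 6; thirty-second note = 1; a full sixteenth-note triplet (3 notes) (three triplet sixteenths span one eighth) = 4; quarter = 8; dotted quarter note = 12.
Total: 6 + 1 + 1 + 12 + 1 + 6 + 1 + 4 + 8 + 12 = 52 thirty-second notes.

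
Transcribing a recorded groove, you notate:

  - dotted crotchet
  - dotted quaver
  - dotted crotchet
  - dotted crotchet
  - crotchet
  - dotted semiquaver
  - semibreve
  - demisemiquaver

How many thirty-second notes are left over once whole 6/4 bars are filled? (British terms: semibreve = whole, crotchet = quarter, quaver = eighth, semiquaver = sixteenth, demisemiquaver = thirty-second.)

38

One bar of 6/4 = 48 thirty-second notes.
Convert each value to thirty-second notes: dotted crotchet = 12; dotted quaver = 6; dotted crotchet = 12; dotted crotchet = 12; crotchet = 8; dotted semiquaver = 3; semibreve = 32; demisemiquaver = 1.
Altogether 12 + 6 + 12 + 12 + 8 + 3 + 32 + 1 = 86.
86 ÷ 48 = 1 complete bar with 38 thirty-second notes remaining.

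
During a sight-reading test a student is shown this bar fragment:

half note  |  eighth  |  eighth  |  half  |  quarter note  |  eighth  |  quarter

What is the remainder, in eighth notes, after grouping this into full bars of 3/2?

3

One bar of 3/2 = 12 eighth notes.
Express everything in eighth notes: half note = 4; eighth = 1; eighth = 1; half = 4; quarter note = 2; eighth = 1; quarter = 2.
Total: 4 + 1 + 1 + 4 + 2 + 1 + 2 = 15.
15 ÷ 12 = 1 complete bar with 3 eighth notes remaining.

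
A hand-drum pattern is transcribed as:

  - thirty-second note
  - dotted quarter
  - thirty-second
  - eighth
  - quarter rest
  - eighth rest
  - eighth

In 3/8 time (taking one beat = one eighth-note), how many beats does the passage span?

8.5

One eighth-note beat = 4 thirty-second notes.
Working in thirty-second notes: thirty-second note = 1; dotted quarter = 12; thirty-second = 1; eighth = 4; quarter rest = 8; eighth rest = 4; eighth = 4.
Total: 1 + 12 + 1 + 4 + 8 + 4 + 4 = 34.
34 ÷ 4 = 8.5 beats.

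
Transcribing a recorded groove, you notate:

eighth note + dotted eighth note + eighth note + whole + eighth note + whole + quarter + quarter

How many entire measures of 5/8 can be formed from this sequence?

4

One bar of 5/8 = 10 sixteenth notes.
In sixteenth notes: eighth note = 2; dotted eighth note = 3; eighth note = 2; whole = 16; eighth note = 2; whole = 16; quarter = 4; quarter = 4.
Sum: 2 + 3 + 2 + 16 + 2 + 16 + 4 + 4 = 49.
49 ÷ 10 = 4 complete bars with 9 left over.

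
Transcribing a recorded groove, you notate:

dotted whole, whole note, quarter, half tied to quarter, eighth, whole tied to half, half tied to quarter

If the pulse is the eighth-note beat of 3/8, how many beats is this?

One eighth-note beat = 2 sixteenth notes.
Express everything in sixteenth notes: dotted whole = 24; whole note = 16; quarter = 4; half tied to quarter (half + quarter) = 12; eighth = 2; whole tied to half (whole + half) = 24; half tied to quarter (half + quarter) = 12.
Total: 24 + 16 + 4 + 12 + 2 + 24 + 12 = 94.
94 ÷ 2 = 47 beats.

47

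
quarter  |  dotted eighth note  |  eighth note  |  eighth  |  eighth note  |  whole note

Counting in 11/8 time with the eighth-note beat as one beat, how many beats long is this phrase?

14.5

One eighth-note beat = 2 sixteenth notes.
Convert each value to sixteenth notes: quarter = 4; dotted eighth note = 3; eighth note = 2; eighth = 2; eighth note = 2; whole note = 16.
Altogether 4 + 3 + 2 + 2 + 2 + 16 = 29.
29 ÷ 2 = 14.5 beats.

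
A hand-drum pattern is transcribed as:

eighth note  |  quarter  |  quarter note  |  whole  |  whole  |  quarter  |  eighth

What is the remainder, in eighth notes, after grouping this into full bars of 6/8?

One bar of 6/8 = 6 eighth notes.
Each duration in eighth notes: eighth note = 1; quarter = 2; quarter note = 2; whole = 8; whole = 8; quarter = 2; eighth = 1.
Adding: 1 + 2 + 2 + 8 + 8 + 2 + 1 = 24.
24 ÷ 6 = 4 complete bars with 0 eighth notes remaining.

0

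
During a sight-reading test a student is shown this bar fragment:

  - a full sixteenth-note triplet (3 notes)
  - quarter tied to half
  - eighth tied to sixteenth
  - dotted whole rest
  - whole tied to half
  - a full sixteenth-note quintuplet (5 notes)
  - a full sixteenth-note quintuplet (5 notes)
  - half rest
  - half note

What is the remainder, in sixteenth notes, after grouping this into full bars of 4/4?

One bar of 4/4 = 16 sixteenth notes.
Working in sixteenth notes: a full sixteenth-note triplet (3 notes) (three triplet sixteenths span one eighth) = 2; quarter tied to half (quarter + half) = 12; eighth tied to sixteenth (eighth + sixteenth) = 3; dotted whole rest = 24; whole tied to half (whole + half) = 24; a full sixteenth-note quintuplet (5 notes) (five quintuplet sixteenths span one quarter) = 4; a full sixteenth-note quintuplet (5 notes) (five quintuplet sixteenths span one quarter) = 4; half rest = 8; half note = 8.
Altogether 2 + 12 + 3 + 24 + 24 + 4 + 4 + 8 + 8 = 89.
89 ÷ 16 = 5 complete bars with 9 sixteenth notes remaining.

9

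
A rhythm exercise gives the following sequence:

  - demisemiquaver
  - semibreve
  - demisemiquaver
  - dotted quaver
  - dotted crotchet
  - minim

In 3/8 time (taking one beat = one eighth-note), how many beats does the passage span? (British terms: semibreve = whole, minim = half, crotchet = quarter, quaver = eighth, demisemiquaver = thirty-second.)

One eighth-note beat = 4 thirty-second notes.
In thirty-second notes: demisemiquaver = 1; semibreve = 32; demisemiquaver = 1; dotted quaver = 6; dotted crotchet = 12; minim = 16.
Total: 1 + 32 + 1 + 6 + 12 + 16 = 68.
68 ÷ 4 = 17 beats.

17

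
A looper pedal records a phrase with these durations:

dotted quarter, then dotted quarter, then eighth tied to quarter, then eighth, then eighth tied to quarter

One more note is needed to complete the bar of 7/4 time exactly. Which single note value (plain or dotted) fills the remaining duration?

eighth note

The bar of 7/4 = 14 eighth notes.
Express everything in eighth notes: dotted quarter = 3; dotted quarter = 3; eighth tied to quarter (eighth + quarter) = 3; eighth = 1; eighth tied to quarter (eighth + quarter) = 3.
Total: 3 + 3 + 3 + 1 + 3 = 13.
Remaining: 14 − 13 = 1 eighth note, which is a eighth note.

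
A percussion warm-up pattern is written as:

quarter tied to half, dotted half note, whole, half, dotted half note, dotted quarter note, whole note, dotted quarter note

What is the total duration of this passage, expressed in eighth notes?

44

Express everything in eighth notes: quarter tied to half (quarter + half) = 6; dotted half note = 6; whole = 8; half = 4; dotted half note = 6; dotted quarter note = 3; whole note = 8; dotted quarter note = 3.
Total: 6 + 6 + 8 + 4 + 6 + 3 + 8 + 3 = 44 eighth notes.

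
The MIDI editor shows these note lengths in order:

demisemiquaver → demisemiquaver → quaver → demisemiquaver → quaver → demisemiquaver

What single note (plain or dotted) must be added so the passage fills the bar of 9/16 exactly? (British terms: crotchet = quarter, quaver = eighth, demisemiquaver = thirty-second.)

The bar of 9/16 = 18 thirty-second notes.
Working in thirty-second notes: demisemiquaver = 1; demisemiquaver = 1; quaver = 4; demisemiquaver = 1; quaver = 4; demisemiquaver = 1.
Adding: 1 + 1 + 4 + 1 + 4 + 1 = 12.
Remaining: 18 − 12 = 6 thirty-second notes, which is a dotted eighth note.

dotted eighth note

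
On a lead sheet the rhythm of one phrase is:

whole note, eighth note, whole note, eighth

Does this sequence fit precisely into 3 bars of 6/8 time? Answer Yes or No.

One bar of 6/8 = 6 eighth notes, so 3 bars = 18.
In eighth notes: whole note = 8; eighth note = 1; whole note = 8; eighth = 1.
Total: 8 + 1 + 8 + 1 = 18.
18 equals 18, so the answer is Yes.

Yes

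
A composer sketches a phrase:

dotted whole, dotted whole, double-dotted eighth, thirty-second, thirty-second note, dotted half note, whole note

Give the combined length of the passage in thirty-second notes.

161

In thirty-second notes: dotted whole = 48; dotted whole = 48; double-dotted eighth = 7; thirty-second = 1; thirty-second note = 1; dotted half note = 24; whole note = 32.
Adding: 48 + 48 + 7 + 1 + 1 + 24 + 32 = 161 thirty-second notes.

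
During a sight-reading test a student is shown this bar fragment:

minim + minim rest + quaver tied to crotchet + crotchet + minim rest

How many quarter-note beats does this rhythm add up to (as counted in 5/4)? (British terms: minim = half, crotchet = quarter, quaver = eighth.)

One quarter-note beat = 2 eighth notes.
Working in eighth notes: minim = 4; minim rest = 4; quaver tied to crotchet (quaver + crotchet) = 3; crotchet = 2; minim rest = 4.
Adding: 4 + 4 + 3 + 2 + 4 = 17.
17 ÷ 2 = 8.5 beats.

8.5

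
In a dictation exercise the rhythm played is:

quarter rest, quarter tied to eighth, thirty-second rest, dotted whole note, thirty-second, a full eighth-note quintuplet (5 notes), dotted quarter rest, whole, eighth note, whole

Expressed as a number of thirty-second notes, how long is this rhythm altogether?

Express everything in thirty-second notes: quarter rest = 8; quarter tied to eighth (quarter + eighth) = 12; thirty-second rest = 1; dotted whole note = 48; thirty-second = 1; a full eighth-note quintuplet (5 notes) (five quintuplet eighths span one half) = 16; dotted quarter rest = 12; whole = 32; eighth note = 4; whole = 32.
Total: 8 + 12 + 1 + 48 + 1 + 16 + 12 + 32 + 4 + 32 = 166 thirty-second notes.

166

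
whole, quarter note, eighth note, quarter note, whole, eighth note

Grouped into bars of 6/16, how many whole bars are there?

One bar of 6/16 = 3 eighth notes.
Express everything in eighth notes: whole = 8; quarter note = 2; eighth note = 1; quarter note = 2; whole = 8; eighth note = 1.
Total: 8 + 2 + 1 + 2 + 8 + 1 = 22.
22 ÷ 3 = 7 complete bars with 1 left over.

7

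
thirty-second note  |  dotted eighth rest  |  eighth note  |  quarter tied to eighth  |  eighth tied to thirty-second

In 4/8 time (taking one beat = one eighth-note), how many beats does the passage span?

7

One eighth-note beat = 4 thirty-second notes.
Working in thirty-second notes: thirty-second note = 1; dotted eighth rest = 6; eighth note = 4; quarter tied to eighth (quarter + eighth) = 12; eighth tied to thirty-second (eighth + thirty-second) = 5.
Adding: 1 + 6 + 4 + 12 + 5 = 28.
28 ÷ 4 = 7 beats.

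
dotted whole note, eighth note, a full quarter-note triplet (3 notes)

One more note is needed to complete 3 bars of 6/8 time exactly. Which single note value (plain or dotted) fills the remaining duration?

eighth note

3 bars of 6/8 = 18 eighth notes.
Working in eighth notes: dotted whole note = 12; eighth note = 1; a full quarter-note triplet (3 notes) (three triplet quarters span one half) = 4.
Altogether 12 + 1 + 4 = 17.
Remaining: 18 − 17 = 1 eighth note, which is a eighth note.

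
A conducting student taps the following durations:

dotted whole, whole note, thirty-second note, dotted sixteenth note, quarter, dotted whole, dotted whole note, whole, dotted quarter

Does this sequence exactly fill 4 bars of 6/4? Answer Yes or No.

No

One bar of 6/4 = 48 thirty-second notes, so 4 bars = 192.
Express everything in thirty-second notes: dotted whole = 48; whole note = 32; thirty-second note = 1; dotted sixteenth note = 3; quarter = 8; dotted whole = 48; dotted whole note = 48; whole = 32; dotted quarter = 12.
Sum: 48 + 32 + 1 + 3 + 8 + 48 + 48 + 32 + 12 = 232.
232 exceeds 192, so the answer is No.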